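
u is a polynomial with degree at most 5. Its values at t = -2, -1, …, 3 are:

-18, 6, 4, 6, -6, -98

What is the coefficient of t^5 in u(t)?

First differences: 24, -2, 2, -12, -92. Second differences: -26, 4, -14, -80. Third differences: 30, -18, -66. Fourth differences: -48, -48.
Level-4 differences are constant, so u has degree 4.
Fitting a degree-4 polynomial gives u(t) = -2t^4 + t³ + 4t² - t + 4.
The coefficient of t^5 is 0.

0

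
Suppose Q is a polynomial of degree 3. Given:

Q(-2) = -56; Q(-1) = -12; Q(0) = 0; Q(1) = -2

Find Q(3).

Write Q(k) = ak³ + bk² + ck + d; the 4 given values yield a linear system in the 4 coefficients.
Solving, Q(k) = 3k³ - 7k² + 2k.
Then Q(3) = 24.

24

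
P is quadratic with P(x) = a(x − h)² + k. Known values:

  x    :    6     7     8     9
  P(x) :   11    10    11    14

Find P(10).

First differences -1, 1, 3; second difference 2 = 2a, so a = 1.
Expanding, the x-coefficient is −2ah = -2h; matching it to the data gives h = 7, and then k = 10.
So P(x) = 1(x − 7)² + 10.
P(10) = 1·3² + 10 = 19.

19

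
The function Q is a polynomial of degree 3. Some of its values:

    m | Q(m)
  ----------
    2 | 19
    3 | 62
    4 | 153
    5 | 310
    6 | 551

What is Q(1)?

First differences: 43, 91, 157, 241. Second differences: 48, 66, 84. Third differences: 18, 18.
Level-3 differences are constant, so Q has degree 3.
Fitting a degree-3 polynomial gives Q(m) = 3m³ - 3m² + m + 5.
Then Q(1) = 6.

6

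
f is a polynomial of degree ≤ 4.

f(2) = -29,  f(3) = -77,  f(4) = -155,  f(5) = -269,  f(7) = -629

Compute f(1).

-5

Write f(k) = ak^4 + bk³ + ck² + dk + e; the 5 given values yield a linear system in the 5 coefficients.
Solving, the leading coefficient vanishes, and f(k) = -k³ - 6k² + k + 1.
Then f(1) = -5.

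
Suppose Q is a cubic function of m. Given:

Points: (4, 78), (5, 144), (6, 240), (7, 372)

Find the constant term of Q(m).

Write Q(m) = am³ + bm² + cm + d; the 4 given values yield a linear system in the 4 coefficients.
Solving, Q(m) = m³ + 5m - 6.
The constant term is Q(0) = -6.

-6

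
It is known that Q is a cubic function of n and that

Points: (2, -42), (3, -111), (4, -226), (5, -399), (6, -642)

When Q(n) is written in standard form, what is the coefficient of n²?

-5

First differences: -69, -115, -173, -243. Second differences: -46, -58, -70. Third differences: -12, -12.
Level-3 differences are constant, so Q has degree 3.
Fitting a degree-3 polynomial gives Q(n) = -2n³ - 5n² - 6n + 6.
The coefficient of n² is -5.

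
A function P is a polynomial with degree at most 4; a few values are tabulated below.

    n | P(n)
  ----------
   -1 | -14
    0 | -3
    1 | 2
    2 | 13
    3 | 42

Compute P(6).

357

First differences: 11, 5, 11, 29. Second differences: -6, 6, 18. Third differences: 12, 12.
Level-3 differences are constant, so P has degree 3.
Fitting a degree-3 polynomial gives P(n) = 2n³ - 3n² + 6n - 3.
Then P(6) = 357.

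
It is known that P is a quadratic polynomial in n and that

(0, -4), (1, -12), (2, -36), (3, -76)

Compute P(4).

Write P(n) = an² + bn + c; the 4 given values yield a linear system in the 3 coefficients.
Solving, P(n) = -8n² - 4.
Then P(4) = -132.

-132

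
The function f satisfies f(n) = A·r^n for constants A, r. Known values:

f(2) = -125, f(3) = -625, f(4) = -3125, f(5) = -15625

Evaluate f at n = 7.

-390625

Consecutive ratio: -625/(-125) = 5, and -3125/(-625) = 5, so r = 5.
Then A·5^2 = -125 gives A = -5, and f(n) = -5·5^n.
f(7) = -5·5^7 = -390625.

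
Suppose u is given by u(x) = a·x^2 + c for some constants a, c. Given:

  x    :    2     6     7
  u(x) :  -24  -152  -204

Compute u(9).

-332

From u(2) = -24 and u(6) = -152: 4a + c = -24 and 36a + c = -152.
Subtracting: 32a = -128, so a = -4; then c = -24 − (-4)·4 = -8.
So u(x) = -4x² − 8, and u(9) = -332.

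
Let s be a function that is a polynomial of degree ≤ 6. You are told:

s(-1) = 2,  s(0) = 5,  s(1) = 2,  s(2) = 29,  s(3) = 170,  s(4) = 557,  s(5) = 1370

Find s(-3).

Write s(n) = an^6 + bn^5 + cn^4 + dn³ + en² + pn + q; the 7 given values yield a linear system in the 7 coefficients.
Solving, the top 2 coefficients vanish, and s(n) = 2n^4 + 2n³ - 5n² - 2n + 5.
Then s(-3) = 74.

74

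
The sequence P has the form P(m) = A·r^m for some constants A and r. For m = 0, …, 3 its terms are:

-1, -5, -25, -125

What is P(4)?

-625

Consecutive ratio: -5/(-1) = 5, and -25/(-5) = 5, so r = 5.
Then A·5^0 = -1 gives A = -1, and P(m) = -1·5^m.
P(4) = -1·5^4 = -625.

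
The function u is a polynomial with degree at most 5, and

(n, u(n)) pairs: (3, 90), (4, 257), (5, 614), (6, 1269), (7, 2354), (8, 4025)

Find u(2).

29

Write u(n) = an^5 + bn^4 + cn³ + dn² + en + p; the 6 given values yield a linear system in the 6 coefficients.
Solving, the leading coefficient vanishes, and u(n) = n^4 - 2n² + 6n + 9.
Then u(2) = 29.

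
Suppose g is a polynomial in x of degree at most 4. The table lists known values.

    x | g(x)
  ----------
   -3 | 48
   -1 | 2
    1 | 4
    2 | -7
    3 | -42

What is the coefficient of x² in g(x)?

Write g(x) = ax^4 + bx³ + cx² + dx + e; the 5 given values yield a linear system in the 5 coefficients.
Solving, the leading coefficient vanishes, and g(x) = -2x³ + 3x + 3.
The coefficient of x² is 0.

0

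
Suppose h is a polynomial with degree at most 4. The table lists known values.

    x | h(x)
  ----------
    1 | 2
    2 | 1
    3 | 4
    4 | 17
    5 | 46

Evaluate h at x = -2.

Write h(x) = ax^4 + bx³ + cx² + dx + e; the 5 given values yield a linear system in the 5 coefficients.
Solving, the leading coefficient vanishes, and h(x) = x³ - 4x² + 4x + 1.
Then h(-2) = -31.

-31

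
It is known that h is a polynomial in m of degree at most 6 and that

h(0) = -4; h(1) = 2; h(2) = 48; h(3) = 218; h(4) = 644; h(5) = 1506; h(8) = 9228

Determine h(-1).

-6

Write h(m) = am^6 + bm^5 + cm^4 + dm³ + em² + pm + q; the 7 given values yield a linear system in the 7 coefficients.
Solving, the top 2 coefficients vanish, and h(m) = 2m^4 + 2m³ + 2m - 4.
Then h(-1) = -6.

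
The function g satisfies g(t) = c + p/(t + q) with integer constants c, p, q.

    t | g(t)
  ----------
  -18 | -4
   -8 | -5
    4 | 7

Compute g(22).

-2

(g(t) − c)(t + q) = p for each data point; the three points give a linear system in c and q, then p follows.
Solving: c = -3, q = -2, p = 20, so g(t) = -3 + 20/(t − 2).
Then g(22) = -3 + 20/20 = -2.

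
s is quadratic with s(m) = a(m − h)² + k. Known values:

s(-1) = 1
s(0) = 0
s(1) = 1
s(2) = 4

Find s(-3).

First differences -1, 1, 3; second difference 2 = 2a, so a = 1.
Expanding, the m-coefficient is −2ah = -2h; matching it to the data gives h = 0, and then k = 0.
So s(m) = 1(m + 0)² + 0.
s(-3) = 1·(-3)² + 0 = 9.

9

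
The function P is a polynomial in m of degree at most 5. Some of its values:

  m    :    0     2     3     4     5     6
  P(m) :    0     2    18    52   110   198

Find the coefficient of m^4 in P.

Write P(m) = am^5 + bm^4 + cm³ + dm² + em + p; the 6 given values yield a linear system in the 6 coefficients.
Solving, the top 2 coefficients vanish, and P(m) = m³ - 3m.
The coefficient of m^4 is 0.

0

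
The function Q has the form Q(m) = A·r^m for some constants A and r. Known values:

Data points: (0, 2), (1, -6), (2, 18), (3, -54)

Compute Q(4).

162

Consecutive ratio: -6/2 = -3, and 18/(-6) = -3, so r = -3.
Then A·(-3)^0 = 2 gives A = 2, and Q(m) = 2·(-3)^m.
Q(4) = 2·(-3)^4 = 162.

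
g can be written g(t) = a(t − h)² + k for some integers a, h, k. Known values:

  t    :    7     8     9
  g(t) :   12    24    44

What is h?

First differences 12, 20; second difference 8 = 2a, so a = 4.
Expanding, the t-coefficient is −2ah = -8h; matching it to the data gives h = 6, and then k = 8.
So g(t) = 4(t − 6)² + 8.
Hence h = 6.

6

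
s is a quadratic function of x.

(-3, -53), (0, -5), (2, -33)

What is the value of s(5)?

-165

Write s(x) = ax² + bx + c; the 3 given values yield a linear system in the 3 coefficients.
Solving, s(x) = -6x² - 2x - 5.
Then s(5) = -165.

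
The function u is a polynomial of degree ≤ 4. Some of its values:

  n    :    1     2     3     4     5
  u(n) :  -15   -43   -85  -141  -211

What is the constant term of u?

-1

First differences: -28, -42, -56, -70. Second differences: -14, -14, -14.
Level-2 differences are constant, so u has degree 2.
Fitting a degree-2 polynomial gives u(n) = -7n² - 7n - 1.
The constant term is u(0) = -1.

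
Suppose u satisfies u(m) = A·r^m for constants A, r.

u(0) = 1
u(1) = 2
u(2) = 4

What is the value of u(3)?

8

Consecutive ratio: 2/1 = 2, and 4/2 = 2, so r = 2.
Then A·2^0 = 1 gives A = 1, and u(m) = 1·2^m.
u(3) = 1·2^3 = 8.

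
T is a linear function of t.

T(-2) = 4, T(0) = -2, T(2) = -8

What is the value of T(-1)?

Write T(t) = at + b; the 3 given values yield a linear system in the 2 coefficients.
Solving, T(t) = -3t - 2.
Then T(-1) = 1.

1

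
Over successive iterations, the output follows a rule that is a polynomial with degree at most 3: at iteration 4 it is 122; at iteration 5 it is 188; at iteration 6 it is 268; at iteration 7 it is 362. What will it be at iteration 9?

Write the value at m as Q(m).
First differences: 66, 80, 94. Second differences: 14, 14.
Level-2 differences are constant, so Q has degree 2.
Fitting a degree-2 polynomial gives Q(m) = 7m² + 3m - 2.
Then Q(9) = 592.

592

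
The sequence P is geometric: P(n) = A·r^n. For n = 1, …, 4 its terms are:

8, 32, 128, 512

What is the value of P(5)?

2048

Consecutive ratio: 32/8 = 4, and 128/32 = 4, so r = 4.
Then A·4^1 = 8 gives A = 2, and P(n) = 2·4^n.
P(5) = 2·4^5 = 2048.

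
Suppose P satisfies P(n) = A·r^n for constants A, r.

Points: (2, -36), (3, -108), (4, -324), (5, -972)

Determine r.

Consecutive ratio: -108/(-36) = 3, and -324/(-108) = 3, so r = 3.
Then A·3^2 = -36 gives A = -4, and P(n) = -4·3^n.

3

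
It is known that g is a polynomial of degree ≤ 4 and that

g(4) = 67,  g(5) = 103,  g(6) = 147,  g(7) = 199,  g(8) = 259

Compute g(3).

39

First differences: 36, 44, 52, 60. Second differences: 8, 8, 8.
Level-2 differences are constant, so g has degree 2.
Fitting a degree-2 polynomial gives g(k) = 4k² + 3.
Then g(3) = 39.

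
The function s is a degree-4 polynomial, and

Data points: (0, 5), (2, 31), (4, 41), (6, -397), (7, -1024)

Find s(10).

Write s(k) = ak^4 + bk³ + ck² + dk + e; the 5 given values yield a linear system in the 5 coefficients.
Solving, s(k) = -k^4 + 3k³ + 8k² - 7k + 5.
Then s(10) = -6265.

-6265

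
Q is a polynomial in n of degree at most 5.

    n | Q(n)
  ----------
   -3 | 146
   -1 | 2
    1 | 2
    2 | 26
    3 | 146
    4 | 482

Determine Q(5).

Write Q(n) = an^5 + bn^4 + cn³ + dn² + en + p; the 6 given values yield a linear system in the 6 coefficients.
Solving, the leading coefficient vanishes, and Q(n) = 2n^4 - 2n² + 2.
Then Q(5) = 1202.

1202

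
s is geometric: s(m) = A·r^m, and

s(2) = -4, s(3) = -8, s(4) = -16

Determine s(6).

Consecutive ratio: -8/(-4) = 2, and -16/(-8) = 2, so r = 2.
Then A·2^2 = -4 gives A = -1, and s(m) = -1·2^m.
s(6) = -1·2^6 = -64.

-64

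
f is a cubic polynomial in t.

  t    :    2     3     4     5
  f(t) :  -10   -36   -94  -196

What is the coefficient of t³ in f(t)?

-2

Write f(t) = at³ + bt² + ct + d; the 4 given values yield a linear system in the 4 coefficients.
Solving, f(t) = -2t³ + 2t² + 2t - 6.
The coefficient of t³ is -2.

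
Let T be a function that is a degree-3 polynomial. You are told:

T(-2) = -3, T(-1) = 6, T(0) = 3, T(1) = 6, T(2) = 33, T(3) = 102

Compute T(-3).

First differences: 9, -3, 3, 27, 69. Second differences: -12, 6, 24, 42. Third differences: 18, 18, 18.
Level-3 differences are constant, so T has degree 3.
Fitting a degree-3 polynomial gives T(k) = 3k³ + 3k² - 3k + 3.
Then T(-3) = -42.

-42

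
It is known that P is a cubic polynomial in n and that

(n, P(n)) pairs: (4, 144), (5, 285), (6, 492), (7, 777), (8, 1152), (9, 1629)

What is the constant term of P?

0

First differences: 141, 207, 285, 375, 477. Second differences: 66, 78, 90, 102. Third differences: 12, 12, 12.
Level-3 differences are constant, so P has degree 3.
Fitting a degree-3 polynomial gives P(n) = 2n³ + 3n² - 8n.
The constant term is P(0) = 0.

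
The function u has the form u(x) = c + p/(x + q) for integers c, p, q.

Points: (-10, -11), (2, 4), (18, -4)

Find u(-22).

(u(x) − c)(x + q) = p for each data point; the three points give a linear system in c and q, then p follows.
Solving: c = -6, q = 2, p = 40, so u(x) = -6 + 40/(x + 2).
Then u(-22) = -6 + 40/(-20) = -8.

-8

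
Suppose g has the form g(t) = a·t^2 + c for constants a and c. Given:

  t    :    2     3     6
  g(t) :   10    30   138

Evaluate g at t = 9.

318

From g(2) = 10 and g(3) = 30: 4a + c = 10 and 9a + c = 30.
Subtracting: 5a = 20, so a = 4; then c = 10 − 4·4 = -6.
So g(t) = 4t² − 6, and g(9) = 318.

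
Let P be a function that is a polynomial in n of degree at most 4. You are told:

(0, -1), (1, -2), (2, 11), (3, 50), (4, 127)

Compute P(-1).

2

First differences: -1, 13, 39, 77. Second differences: 14, 26, 38. Third differences: 12, 12.
Level-3 differences are constant, so P has degree 3.
Fitting a degree-3 polynomial gives P(n) = 2n³ + n² - 4n - 1.
Then P(-1) = 2.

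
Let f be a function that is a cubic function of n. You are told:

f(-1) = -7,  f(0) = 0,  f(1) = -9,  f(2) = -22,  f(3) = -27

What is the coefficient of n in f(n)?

-3

Write f(n) = an³ + bn² + cn + d; the 5 given values yield a linear system in the 4 coefficients.
Solving, f(n) = 2n³ - 8n² - 3n.
The coefficient of n is -3.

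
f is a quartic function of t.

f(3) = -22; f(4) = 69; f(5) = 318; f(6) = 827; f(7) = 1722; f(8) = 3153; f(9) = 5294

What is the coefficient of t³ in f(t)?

-1

Write f(t) = at^4 + bt³ + ct² + dt + e; the 7 given values yield a linear system in the 5 coefficients.
Solving, f(t) = t^4 - t³ - 6t² - 5t - 7.
The coefficient of t³ is -1.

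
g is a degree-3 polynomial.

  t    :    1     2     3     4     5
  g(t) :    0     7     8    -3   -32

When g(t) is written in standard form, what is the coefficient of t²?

3

First differences: 7, 1, -11, -29. Second differences: -6, -12, -18. Third differences: -6, -6.
Level-3 differences are constant, so g has degree 3.
Fitting a degree-3 polynomial gives g(t) = -t³ + 3t² + 5t - 7.
The coefficient of t² is 3.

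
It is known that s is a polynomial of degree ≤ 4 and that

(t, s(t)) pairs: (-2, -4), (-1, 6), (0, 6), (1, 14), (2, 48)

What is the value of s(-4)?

-126

Write s(t) = at^4 + bt³ + ct² + dt + e; the 5 given values yield a linear system in the 5 coefficients.
Solving, the leading coefficient vanishes, and s(t) = 3t³ + 4t² + t + 6.
Then s(-4) = -126.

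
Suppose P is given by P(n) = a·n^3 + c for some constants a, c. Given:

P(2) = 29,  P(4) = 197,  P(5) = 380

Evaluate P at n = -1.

From P(2) = 29 and P(4) = 197: 8a + c = 29 and 64a + c = 197.
Subtracting: 56a = 168, so a = 3; then c = 29 − 3·8 = 5.
So P(n) = 3n³ + 5, and P(-1) = 2.

2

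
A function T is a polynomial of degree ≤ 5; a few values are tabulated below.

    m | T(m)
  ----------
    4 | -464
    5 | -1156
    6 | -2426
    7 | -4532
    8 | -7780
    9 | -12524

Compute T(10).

First differences: -692, -1270, -2106, -3248, -4744. Second differences: -578, -836, -1142, -1496. Third differences: -258, -306, -354. Fourth differences: -48, -48.
Level-4 differences are constant, so T has degree 4.
Fitting a degree-4 polynomial gives T(m) = -2m^4 + m³ - 2m² + 3m + 4.
Then T(10) = -19166.

-19166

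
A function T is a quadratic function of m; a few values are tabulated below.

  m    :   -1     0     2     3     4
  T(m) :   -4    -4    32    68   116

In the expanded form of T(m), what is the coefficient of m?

6

Write T(m) = am² + bm + c; the 5 given values yield a linear system in the 3 coefficients.
Solving, T(m) = 6m² + 6m - 4.
The coefficient of m is 6.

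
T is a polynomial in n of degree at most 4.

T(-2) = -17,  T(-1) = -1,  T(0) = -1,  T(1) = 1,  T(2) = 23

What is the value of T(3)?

83

First differences: 16, 0, 2, 22. Second differences: -16, 2, 20. Third differences: 18, 18.
Level-3 differences are constant, so T has degree 3.
Fitting a degree-3 polynomial gives T(n) = 3n³ + n² - 2n - 1.
Then T(3) = 83.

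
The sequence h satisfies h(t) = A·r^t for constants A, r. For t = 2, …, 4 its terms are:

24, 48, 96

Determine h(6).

Consecutive ratio: 48/24 = 2, and 96/48 = 2, so r = 2.
Then A·2^2 = 24 gives A = 6, and h(t) = 6·2^t.
h(6) = 6·2^6 = 384.

384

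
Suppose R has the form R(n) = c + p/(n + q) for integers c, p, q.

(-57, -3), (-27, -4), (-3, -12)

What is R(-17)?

-5

(R(n) − c)(n + q) = p for each data point; the three points give a linear system in c and q, then p follows.
Solving: c = -2, q = -3, p = 60, so R(n) = -2 + 60/(n − 3).
Then R(-17) = -2 + 60/(-20) = -5.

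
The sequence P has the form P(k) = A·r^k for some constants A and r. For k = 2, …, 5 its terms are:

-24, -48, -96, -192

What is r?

2

Consecutive ratio: -48/(-24) = 2, and -96/(-48) = 2, so r = 2.
Then A·2^2 = -24 gives A = -6, and P(k) = -6·2^k.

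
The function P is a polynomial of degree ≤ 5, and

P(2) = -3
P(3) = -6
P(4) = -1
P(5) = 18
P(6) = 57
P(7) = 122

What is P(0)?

3

Write P(m) = am^5 + bm^4 + cm³ + dm² + em + p; the 6 given values yield a linear system in the 6 coefficients.
Solving, the top 2 coefficients vanish, and P(m) = m³ - 5m² + 3m + 3.
Then P(0) = 3.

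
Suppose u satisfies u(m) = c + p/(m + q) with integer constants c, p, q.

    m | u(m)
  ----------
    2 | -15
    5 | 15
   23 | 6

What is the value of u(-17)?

(u(m) − c)(m + q) = p for each data point; the three points give a linear system in c and q, then p follows.
Solving: c = 5, q = -3, p = 20, so u(m) = 5 + 20/(m − 3).
Then u(-17) = 5 + 20/(-20) = 4.

4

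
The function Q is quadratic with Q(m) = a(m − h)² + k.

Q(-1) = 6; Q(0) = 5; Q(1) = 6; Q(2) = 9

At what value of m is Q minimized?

0

First differences -1, 1, 3; second difference 2 = 2a, so a = 1.
Expanding, the m-coefficient is −2ah = -2h; matching it to the data gives h = 0, and then k = 5.
So Q(m) = 1(m + 0)² + 5.
Hence h = 0.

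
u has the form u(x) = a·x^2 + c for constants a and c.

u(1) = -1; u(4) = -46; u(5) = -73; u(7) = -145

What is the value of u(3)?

From u(1) = -1 and u(4) = -46: 1a + c = -1 and 16a + c = -46.
Subtracting: 15a = -45, so a = -3; then c = -1 − (-3)·1 = 2.
So u(x) = -3x² + 2, and u(3) = -25.

-25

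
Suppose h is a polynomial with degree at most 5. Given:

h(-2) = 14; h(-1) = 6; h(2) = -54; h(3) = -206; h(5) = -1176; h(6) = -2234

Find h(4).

-544

Write h(k) = ak^5 + bk^4 + ck³ + dk² + ek + p; the 6 given values yield a linear system in the 6 coefficients.
Solving, the leading coefficient vanishes, and h(k) = -k^4 - 4k³ - 2k² - k + 4.
Then h(4) = -544.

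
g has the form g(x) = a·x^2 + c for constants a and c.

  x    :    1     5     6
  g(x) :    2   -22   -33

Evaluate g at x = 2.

From g(1) = 2 and g(5) = -22: 1a + c = 2 and 25a + c = -22.
Subtracting: 24a = -24, so a = -1; then c = 2 − (-1)·1 = 3.
So g(x) = -1x² + 3, and g(2) = -1.

-1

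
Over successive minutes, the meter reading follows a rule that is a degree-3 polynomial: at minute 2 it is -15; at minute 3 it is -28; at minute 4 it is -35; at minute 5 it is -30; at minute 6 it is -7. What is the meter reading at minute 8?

117

Write the value at m as u(m).
First differences: -13, -7, 5, 23. Second differences: 6, 12, 18. Third differences: 6, 6.
Level-3 differences are constant, so u has degree 3.
Fitting a degree-3 polynomial gives u(m) = m³ - 6m² - 2m + 5.
Then u(8) = 117.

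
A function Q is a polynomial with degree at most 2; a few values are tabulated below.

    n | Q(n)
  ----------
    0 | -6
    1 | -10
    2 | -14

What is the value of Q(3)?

Write Q(n) = an² + bn + c; the 3 given values yield a linear system in the 3 coefficients.
Solving, the leading coefficient vanishes, and Q(n) = -4n - 6.
Then Q(3) = -18.

-18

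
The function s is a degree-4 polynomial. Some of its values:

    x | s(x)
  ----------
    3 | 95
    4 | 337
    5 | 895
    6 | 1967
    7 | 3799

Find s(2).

Write s(x) = ax^4 + bx³ + cx² + dx + e; the 5 given values yield a linear system in the 5 coefficients.
Solving, s(x) = 2x^4 - 3x³ + 3x + 5.
Then s(2) = 19.

19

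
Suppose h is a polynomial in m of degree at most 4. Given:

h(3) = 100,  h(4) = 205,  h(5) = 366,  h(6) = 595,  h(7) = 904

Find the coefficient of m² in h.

Write h(m) = am^4 + bm³ + cm² + dm + e; the 5 given values yield a linear system in the 5 coefficients.
Solving, the leading coefficient vanishes, and h(m) = 2m³ + 4m² + 3m + 1.
The coefficient of m² is 4.

4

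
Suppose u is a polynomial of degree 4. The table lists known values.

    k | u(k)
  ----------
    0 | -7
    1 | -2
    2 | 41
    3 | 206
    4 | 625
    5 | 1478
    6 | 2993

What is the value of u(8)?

First differences: 5, 43, 165, 419, 853, 1515. Second differences: 38, 122, 254, 434, 662. Third differences: 84, 132, 180, 228. Fourth differences: 48, 48, 48.
Level-4 differences are constant, so u has degree 4.
Fitting a degree-4 polynomial gives u(k) = 2k^4 + 2k³ - k² + 2k - 7.
Then u(8) = 9161.

9161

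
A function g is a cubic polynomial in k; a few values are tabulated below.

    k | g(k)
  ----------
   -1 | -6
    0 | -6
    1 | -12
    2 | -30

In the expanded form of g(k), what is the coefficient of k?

-2

Write g(k) = ak³ + bk² + ck + d; the 4 given values yield a linear system in the 4 coefficients.
Solving, g(k) = -k³ - 3k² - 2k - 6.
The coefficient of k is -2.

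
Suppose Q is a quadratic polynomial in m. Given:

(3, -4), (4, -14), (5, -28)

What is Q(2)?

Write Q(m) = am² + bm + c; the 3 given values yield a linear system in the 3 coefficients.
Solving, Q(m) = -2m² + 4m + 2.
Then Q(2) = 2.

2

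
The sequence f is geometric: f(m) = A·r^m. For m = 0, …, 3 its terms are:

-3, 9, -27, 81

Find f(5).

Consecutive ratio: 9/(-3) = -3, and -27/9 = -3, so r = -3.
Then A·(-3)^0 = -3 gives A = -3, and f(m) = -3·(-3)^m.
f(5) = -3·(-3)^5 = 729.

729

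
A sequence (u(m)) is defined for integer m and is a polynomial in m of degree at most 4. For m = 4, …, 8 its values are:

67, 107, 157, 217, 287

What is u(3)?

Write u(m) = am^4 + bm³ + cm² + dm + e; the 5 given values yield a linear system in the 5 coefficients.
Solving, the top 2 coefficients vanish, and u(m) = 5m² - 5m + 7.
Then u(3) = 37.

37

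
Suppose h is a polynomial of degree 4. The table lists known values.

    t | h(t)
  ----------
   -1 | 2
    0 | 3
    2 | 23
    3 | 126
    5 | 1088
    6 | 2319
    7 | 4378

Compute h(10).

Write h(t) = at^4 + bt³ + ct² + dt + e; the 7 given values yield a linear system in the 5 coefficients.
Solving, h(t) = 2t^4 - t³ - 2t² + 2t + 3.
Then h(10) = 18823.

18823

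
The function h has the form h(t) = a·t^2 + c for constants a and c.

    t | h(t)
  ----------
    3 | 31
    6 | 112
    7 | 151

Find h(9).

From h(3) = 31 and h(6) = 112: 9a + c = 31 and 36a + c = 112.
Subtracting: 27a = 81, so a = 3; then c = 31 − 3·9 = 4.
So h(t) = 3t² + 4, and h(9) = 247.

247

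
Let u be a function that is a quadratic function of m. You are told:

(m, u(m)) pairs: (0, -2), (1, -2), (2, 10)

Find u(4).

70

Write u(m) = am² + bm + c; the 3 given values yield a linear system in the 3 coefficients.
Solving, u(m) = 6m² - 6m - 2.
Then u(4) = 70.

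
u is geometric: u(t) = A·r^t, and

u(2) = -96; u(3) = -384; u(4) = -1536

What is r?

4

Consecutive ratio: -384/(-96) = 4, and -1536/(-384) = 4, so r = 4.
Then A·4^2 = -96 gives A = -6, and u(t) = -6·4^t.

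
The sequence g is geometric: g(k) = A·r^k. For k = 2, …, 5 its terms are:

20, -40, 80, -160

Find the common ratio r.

-2

Consecutive ratio: -40/20 = -2, and 80/(-40) = -2, so r = -2.
Then A·(-2)^2 = 20 gives A = 5, and g(k) = 5·(-2)^k.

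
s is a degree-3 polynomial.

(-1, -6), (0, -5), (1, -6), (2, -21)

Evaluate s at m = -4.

99

Write s(m) = am³ + bm² + cm + d; the 4 given values yield a linear system in the 4 coefficients.
Solving, s(m) = -2m³ - m² + 2m - 5.
Then s(-4) = 99.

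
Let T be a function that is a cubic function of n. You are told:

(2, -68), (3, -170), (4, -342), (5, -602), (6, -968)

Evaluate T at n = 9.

First differences: -102, -172, -260, -366. Second differences: -70, -88, -106. Third differences: -18, -18.
Level-3 differences are constant, so T has degree 3.
Fitting a degree-3 polynomial gives T(n) = -3n³ - 8n² - 5n - 2.
Then T(9) = -2882.

-2882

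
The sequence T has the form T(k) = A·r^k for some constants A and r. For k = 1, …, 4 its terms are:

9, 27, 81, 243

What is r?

3

Consecutive ratio: 27/9 = 3, and 81/27 = 3, so r = 3.
Then A·3^1 = 9 gives A = 3, and T(k) = 3·3^k.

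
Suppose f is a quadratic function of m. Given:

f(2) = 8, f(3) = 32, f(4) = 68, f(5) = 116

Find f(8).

332

Write f(m) = am² + bm + c; the 4 given values yield a linear system in the 3 coefficients.
Solving, f(m) = 6m² - 6m - 4.
Then f(8) = 332.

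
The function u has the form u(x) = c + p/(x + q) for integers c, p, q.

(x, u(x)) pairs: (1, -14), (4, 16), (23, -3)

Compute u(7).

1

(u(x) − c)(x + q) = p for each data point; the three points give a linear system in c and q, then p follows.
Solving: c = -4, q = -3, p = 20, so u(x) = -4 + 20/(x − 3).
Then u(7) = -4 + 20/4 = 1.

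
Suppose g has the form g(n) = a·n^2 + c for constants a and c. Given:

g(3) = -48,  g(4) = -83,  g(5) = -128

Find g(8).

-323

From g(3) = -48 and g(4) = -83: 9a + c = -48 and 16a + c = -83.
Subtracting: 7a = -35, so a = -5; then c = -48 − (-5)·9 = -3.
So g(n) = -5n² − 3, and g(8) = -323.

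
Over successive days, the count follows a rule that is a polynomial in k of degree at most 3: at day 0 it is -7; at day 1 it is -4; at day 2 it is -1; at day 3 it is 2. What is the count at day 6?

Write the value at k as h(k).
First differences: 3, 3, 3.
Level-1 differences are constant, so h has degree 1.
Fitting a degree-1 polynomial gives h(k) = 3k - 7.
Then h(6) = 11.

11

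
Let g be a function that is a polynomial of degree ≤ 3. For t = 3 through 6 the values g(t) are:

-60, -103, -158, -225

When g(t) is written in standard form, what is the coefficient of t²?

-6

First differences: -43, -55, -67. Second differences: -12, -12.
Level-2 differences are constant, so g has degree 2.
Fitting a degree-2 polynomial gives g(t) = -6t² - t - 3.
The coefficient of t² is -6.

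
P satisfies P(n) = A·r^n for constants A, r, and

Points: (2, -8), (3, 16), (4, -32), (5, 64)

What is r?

-2

Consecutive ratio: 16/(-8) = -2, and -32/16 = -2, so r = -2.
Then A·(-2)^2 = -8 gives A = -2, and P(n) = -2·(-2)^n.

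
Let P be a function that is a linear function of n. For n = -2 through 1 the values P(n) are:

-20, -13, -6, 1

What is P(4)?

22

First differences: 7, 7, 7.
Level-1 differences are constant, so P has degree 1.
Fitting a degree-1 polynomial gives P(n) = 7n - 6.
Then P(4) = 22.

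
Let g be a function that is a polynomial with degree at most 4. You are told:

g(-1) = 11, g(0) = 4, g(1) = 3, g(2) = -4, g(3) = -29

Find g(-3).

91

First differences: -7, -1, -7, -25. Second differences: 6, -6, -18. Third differences: -12, -12.
Level-3 differences are constant, so g has degree 3.
Fitting a degree-3 polynomial gives g(x) = -2x³ + 3x² - 2x + 4.
Then g(-3) = 91.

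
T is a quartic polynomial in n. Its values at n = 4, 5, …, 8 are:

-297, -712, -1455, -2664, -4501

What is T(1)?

Write T(n) = an^4 + bn³ + cn² + dn + e; the 5 given values yield a linear system in the 5 coefficients.
Solving, T(n) = -n^4 - n³ + 2n² - 3n + 3.
Then T(1) = 0.

0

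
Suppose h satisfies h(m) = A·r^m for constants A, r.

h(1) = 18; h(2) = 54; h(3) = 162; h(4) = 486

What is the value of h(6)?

4374

Consecutive ratio: 54/18 = 3, and 162/54 = 3, so r = 3.
Then A·3^1 = 18 gives A = 6, and h(m) = 6·3^m.
h(6) = 6·3^6 = 4374.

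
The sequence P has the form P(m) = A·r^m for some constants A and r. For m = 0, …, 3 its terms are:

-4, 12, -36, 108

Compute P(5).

Consecutive ratio: 12/(-4) = -3, and -36/12 = -3, so r = -3.
Then A·(-3)^0 = -4 gives A = -4, and P(m) = -4·(-3)^m.
P(5) = -4·(-3)^5 = 972.

972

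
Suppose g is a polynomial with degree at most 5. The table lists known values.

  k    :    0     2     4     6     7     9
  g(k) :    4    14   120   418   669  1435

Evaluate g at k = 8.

Write g(k) = ak^5 + bk^4 + ck³ + dk² + ek + p; the 6 given values yield a linear system in the 6 coefficients.
Solving, the top 2 coefficients vanish, and g(k) = 2k³ - 3k + 4.
Then g(8) = 1004.

1004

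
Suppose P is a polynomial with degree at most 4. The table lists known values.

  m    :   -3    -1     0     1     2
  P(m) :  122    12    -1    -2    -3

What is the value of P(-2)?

49

Write P(m) = am^4 + bm³ + cm² + dm + e; the 5 given values yield a linear system in the 5 coefficients.
Solving, the leading coefficient vanishes, and P(m) = -2m³ + 6m² - 5m - 1.
Then P(-2) = 49.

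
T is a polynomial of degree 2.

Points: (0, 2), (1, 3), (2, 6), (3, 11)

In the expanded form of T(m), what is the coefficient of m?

0

Write T(m) = am² + bm + c; the 4 given values yield a linear system in the 3 coefficients.
Solving, T(m) = m² + 2.
The coefficient of m is 0.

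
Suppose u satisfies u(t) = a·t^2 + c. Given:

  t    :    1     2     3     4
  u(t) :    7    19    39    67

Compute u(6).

147

From u(1) = 7 and u(2) = 19: 1a + c = 7 and 4a + c = 19.
Subtracting: 3a = 12, so a = 4; then c = 7 − 4·1 = 3.
So u(t) = 4t² + 3, and u(6) = 147.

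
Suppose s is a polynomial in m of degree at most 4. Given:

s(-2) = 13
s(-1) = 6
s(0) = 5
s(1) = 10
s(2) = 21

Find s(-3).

26

First differences: -7, -1, 5, 11. Second differences: 6, 6, 6.
Level-2 differences are constant, so s has degree 2.
Fitting a degree-2 polynomial gives s(m) = 3m² + 2m + 5.
Then s(-3) = 26.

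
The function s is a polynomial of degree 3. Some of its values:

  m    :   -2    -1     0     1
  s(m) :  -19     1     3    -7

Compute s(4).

Write s(m) = am³ + bm² + cm + d; the 4 given values yield a linear system in the 4 coefficients.
Solving, s(m) = m³ - 6m² - 5m + 3.
Then s(4) = -49.

-49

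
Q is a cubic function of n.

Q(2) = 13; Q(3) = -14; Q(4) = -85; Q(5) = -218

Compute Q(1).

14

Write Q(n) = an³ + bn² + cn + d; the 4 given values yield a linear system in the 4 coefficients.
Solving, Q(n) = -3n³ + 5n² + 5n + 7.
Then Q(1) = 14.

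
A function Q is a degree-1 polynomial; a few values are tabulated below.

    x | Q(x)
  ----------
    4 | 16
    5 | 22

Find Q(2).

Write Q(x) = ax + b; the 2 given values yield a linear system in the 2 coefficients.
Solving, Q(x) = 6x - 8.
Then Q(2) = 4.

4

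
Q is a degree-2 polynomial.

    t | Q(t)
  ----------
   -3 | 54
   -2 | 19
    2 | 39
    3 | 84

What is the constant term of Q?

-3

Write Q(t) = at² + bt + c; the 4 given values yield a linear system in the 3 coefficients.
Solving, Q(t) = 8t² + 5t - 3.
The constant term is Q(0) = -3.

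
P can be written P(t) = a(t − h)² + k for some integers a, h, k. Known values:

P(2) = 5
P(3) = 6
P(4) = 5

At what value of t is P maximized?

First differences 1, -1; second difference -2 = 2a, so a = -1.
Expanding, the t-coefficient is −2ah = 2h; matching it to the data gives h = 3, and then k = 6.
So P(t) = -1(t − 3)² + 6.
Hence h = 3.

3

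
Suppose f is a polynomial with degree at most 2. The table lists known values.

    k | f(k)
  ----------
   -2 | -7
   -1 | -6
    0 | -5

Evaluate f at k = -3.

-8

First differences: 1, 1.
Level-1 differences are constant, so f has degree 1.
Fitting a degree-1 polynomial gives f(k) = k - 5.
Then f(-3) = -8.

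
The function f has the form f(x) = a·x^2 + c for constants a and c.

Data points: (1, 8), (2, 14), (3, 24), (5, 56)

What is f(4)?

38

From f(1) = 8 and f(2) = 14: 1a + c = 8 and 4a + c = 14.
Subtracting: 3a = 6, so a = 2; then c = 8 − 2·1 = 6.
So f(x) = 2x² + 6, and f(4) = 38.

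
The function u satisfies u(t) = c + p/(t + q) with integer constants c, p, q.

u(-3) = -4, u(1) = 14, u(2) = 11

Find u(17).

(u(t) − c)(t + q) = p for each data point; the three points give a linear system in c and q, then p follows.
Solving: c = 5, q = 1, p = 18, so u(t) = 5 + 18/(t + 1).
Then u(17) = 5 + 18/18 = 6.

6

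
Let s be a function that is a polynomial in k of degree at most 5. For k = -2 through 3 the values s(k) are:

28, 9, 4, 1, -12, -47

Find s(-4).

156

Write s(k) = ak^5 + bk^4 + ck³ + dk² + ek + p; the 6 given values yield a linear system in the 6 coefficients.
Solving, the top 2 coefficients vanish, and s(k) = -2k³ + k² - 2k + 4.
Then s(-4) = 156.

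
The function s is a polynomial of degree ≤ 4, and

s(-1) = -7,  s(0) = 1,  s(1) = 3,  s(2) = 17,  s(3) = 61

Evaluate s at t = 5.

Write s(t) = at^4 + bt³ + ct² + dt + e; the 5 given values yield a linear system in the 5 coefficients.
Solving, the leading coefficient vanishes, and s(t) = 3t³ - 3t² + 2t + 1.
Then s(5) = 311.

311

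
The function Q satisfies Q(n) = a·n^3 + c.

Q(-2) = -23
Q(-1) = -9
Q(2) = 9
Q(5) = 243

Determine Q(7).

From Q(-2) = -23 and Q(-1) = -9: -8a + c = -23 and -1a + c = -9.
Subtracting: 7a = 14, so a = 2; then c = -23 − 2·(-8) = -7.
So Q(n) = 2n³ − 7, and Q(7) = 679.

679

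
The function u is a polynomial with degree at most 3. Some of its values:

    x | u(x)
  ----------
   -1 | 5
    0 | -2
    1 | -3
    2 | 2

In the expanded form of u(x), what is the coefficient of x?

-4

First differences: -7, -1, 5. Second differences: 6, 6.
Level-2 differences are constant, so u has degree 2.
Fitting a degree-2 polynomial gives u(x) = 3x² - 4x - 2.
The coefficient of x is -4.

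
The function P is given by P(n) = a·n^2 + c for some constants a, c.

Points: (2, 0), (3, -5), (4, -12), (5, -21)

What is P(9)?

From P(2) = 0 and P(3) = -5: 4a + c = 0 and 9a + c = -5.
Subtracting: 5a = -5, so a = -1; then c = 0 − (-1)·4 = 4.
So P(n) = -1n² + 4, and P(9) = -77.

-77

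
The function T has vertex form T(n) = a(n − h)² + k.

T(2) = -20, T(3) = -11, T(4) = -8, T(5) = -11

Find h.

4

First differences 9, 3, -3; second difference -6 = 2a, so a = -3.
Expanding, the n-coefficient is −2ah = 6h; matching it to the data gives h = 4, and then k = -8.
So T(n) = -3(n − 4)² − 8.
Hence h = 4.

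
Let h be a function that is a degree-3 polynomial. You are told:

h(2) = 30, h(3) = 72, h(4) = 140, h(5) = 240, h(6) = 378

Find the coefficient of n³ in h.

1

Write h(n) = an³ + bn² + cn + d; the 5 given values yield a linear system in the 4 coefficients.
Solving, h(n) = n³ + 4n² + 3n.
The coefficient of n³ is 1.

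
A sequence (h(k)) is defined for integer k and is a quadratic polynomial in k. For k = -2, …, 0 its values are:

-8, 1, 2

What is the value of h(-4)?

-50

Write h(k) = ak² + bk + c; the 3 given values yield a linear system in the 3 coefficients.
Solving, h(k) = -4k² - 3k + 2.
Then h(-4) = -50.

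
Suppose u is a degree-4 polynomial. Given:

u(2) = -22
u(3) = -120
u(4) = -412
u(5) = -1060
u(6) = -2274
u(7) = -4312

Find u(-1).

8

First differences: -98, -292, -648, -1214, -2038. Second differences: -194, -356, -566, -824. Third differences: -162, -210, -258. Fourth differences: -48, -48.
Level-4 differences are constant, so u has degree 4.
Fitting a degree-4 polynomial gives u(t) = -2t^4 + t³ + 4t² - 7t.
Then u(-1) = 8.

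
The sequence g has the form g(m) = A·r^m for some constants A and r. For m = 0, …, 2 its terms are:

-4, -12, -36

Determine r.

3

Consecutive ratio: -12/(-4) = 3, and -36/(-12) = 3, so r = 3.
Then A·3^0 = -4 gives A = -4, and g(m) = -4·3^m.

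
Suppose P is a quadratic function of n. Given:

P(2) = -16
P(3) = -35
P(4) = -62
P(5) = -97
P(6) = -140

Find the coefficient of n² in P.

First differences: -19, -27, -35, -43. Second differences: -8, -8, -8.
Level-2 differences are constant, so P has degree 2.
Fitting a degree-2 polynomial gives P(n) = -4n² + n - 2.
The coefficient of n² is -4.

-4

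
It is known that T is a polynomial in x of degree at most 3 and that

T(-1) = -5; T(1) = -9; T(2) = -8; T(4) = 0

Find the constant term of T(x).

Write T(x) = ax³ + bx² + cx + d; the 4 given values yield a linear system in the 4 coefficients.
Solving, the leading coefficient vanishes, and T(x) = x² - 2x - 8.
The constant term is T(0) = -8.

-8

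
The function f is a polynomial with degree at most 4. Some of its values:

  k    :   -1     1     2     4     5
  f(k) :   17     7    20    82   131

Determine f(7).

265

Write f(k) = ak^4 + bk³ + ck² + dk + e; the 5 given values yield a linear system in the 5 coefficients.
Solving, the top 2 coefficients vanish, and f(k) = 6k² - 5k + 6.
Then f(7) = 265.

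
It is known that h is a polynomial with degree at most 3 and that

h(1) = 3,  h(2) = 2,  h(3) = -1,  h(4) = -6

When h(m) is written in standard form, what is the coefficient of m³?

First differences: -1, -3, -5. Second differences: -2, -2.
Level-2 differences are constant, so h has degree 2.
Fitting a degree-2 polynomial gives h(m) = -m² + 2m + 2.
The coefficient of m³ is 0.

0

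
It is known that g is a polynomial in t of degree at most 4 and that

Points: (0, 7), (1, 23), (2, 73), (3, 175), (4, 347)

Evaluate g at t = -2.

First differences: 16, 50, 102, 172. Second differences: 34, 52, 70. Third differences: 18, 18.
Level-3 differences are constant, so g has degree 3.
Fitting a degree-3 polynomial gives g(t) = 3t³ + 8t² + 5t + 7.
Then g(-2) = 5.

5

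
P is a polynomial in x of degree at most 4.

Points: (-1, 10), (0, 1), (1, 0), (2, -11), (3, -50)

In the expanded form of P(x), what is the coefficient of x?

-2

Write P(x) = ax^4 + bx³ + cx² + dx + e; the 5 given values yield a linear system in the 5 coefficients.
Solving, the leading coefficient vanishes, and P(x) = -3x³ + 4x² - 2x + 1.
The coefficient of x is -2.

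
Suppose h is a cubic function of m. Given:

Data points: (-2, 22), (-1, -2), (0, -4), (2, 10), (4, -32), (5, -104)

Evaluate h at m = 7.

-410

Write h(m) = am³ + bm² + cm + d; the 6 given values yield a linear system in the 4 coefficients.
Solving, h(m) = -2m³ + 5m² + 5m - 4.
Then h(7) = -410.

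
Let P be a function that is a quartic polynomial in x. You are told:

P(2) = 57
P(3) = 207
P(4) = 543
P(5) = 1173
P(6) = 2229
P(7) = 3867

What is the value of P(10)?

First differences: 150, 336, 630, 1056, 1638. Second differences: 186, 294, 426, 582. Third differences: 108, 132, 156. Fourth differences: 24, 24.
Level-4 differences are constant, so P has degree 4.
Fitting a degree-4 polynomial gives P(x) = x^4 + 4x³ + 2x² - x + 3.
Then P(10) = 14193.

14193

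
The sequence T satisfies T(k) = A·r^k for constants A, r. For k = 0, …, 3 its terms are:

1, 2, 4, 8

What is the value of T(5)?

32

Consecutive ratio: 2/1 = 2, and 4/2 = 2, so r = 2.
Then A·2^0 = 1 gives A = 1, and T(k) = 1·2^k.
T(5) = 1·2^5 = 32.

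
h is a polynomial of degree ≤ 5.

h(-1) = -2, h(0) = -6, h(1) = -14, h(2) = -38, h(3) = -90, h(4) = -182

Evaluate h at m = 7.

First differences: -4, -8, -24, -52, -92. Second differences: -4, -16, -28, -40. Third differences: -12, -12, -12.
Level-3 differences are constant, so h has degree 3.
Fitting a degree-3 polynomial gives h(m) = -2m³ - 2m² - 4m - 6.
Then h(7) = -818.

-818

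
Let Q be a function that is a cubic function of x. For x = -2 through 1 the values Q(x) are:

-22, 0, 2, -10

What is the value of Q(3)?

Write Q(x) = ax³ + bx² + cx + d; the 4 given values yield a linear system in the 4 coefficients.
Solving, Q(x) = x³ - 7x² - 6x + 2.
Then Q(3) = -52.

-52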